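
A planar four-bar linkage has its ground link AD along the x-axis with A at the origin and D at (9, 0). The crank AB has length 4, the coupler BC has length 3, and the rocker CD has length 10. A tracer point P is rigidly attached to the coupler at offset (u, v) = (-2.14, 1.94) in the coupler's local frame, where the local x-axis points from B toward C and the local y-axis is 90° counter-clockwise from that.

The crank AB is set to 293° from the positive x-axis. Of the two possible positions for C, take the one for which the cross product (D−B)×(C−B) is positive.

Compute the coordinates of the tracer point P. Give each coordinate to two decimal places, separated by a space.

2.09 -6.52

A=(0,0), D=(9.00,0)
B = A + 4.00·(cos293°, sin293°) = (1.5629, -3.6820)
|BD| = 8.2986
circle(B,3.00) ∩ circle(D,10.00): a=-1.3335, h=2.6873
  candidates: C₊=(-0.8245,-1.8654) cross=22.301; C₋=(1.5602,-6.6820) cross=-22.301
  mode + wants cross > 0 → take C=(-0.8245,-1.8654) (cross=22.301)
ex = (C−B)/|BC| = (-0.7958,0.6056); ey = (-0.6056,-0.7958)
P = B + -2.14·ex + 1.94·ey = (2.0912,-6.5218)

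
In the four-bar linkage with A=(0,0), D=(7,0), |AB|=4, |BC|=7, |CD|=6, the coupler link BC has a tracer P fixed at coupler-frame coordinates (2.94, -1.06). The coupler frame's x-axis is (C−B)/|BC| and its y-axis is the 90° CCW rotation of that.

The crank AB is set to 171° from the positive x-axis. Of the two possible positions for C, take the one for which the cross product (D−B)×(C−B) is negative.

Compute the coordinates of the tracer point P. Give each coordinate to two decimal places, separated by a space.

-2.06 -1.87

A=(0,0), D=(7.00,0)
B = A + 4.00·(cos171°, sin171°) = (-3.9508, 0.6257)
|BD| = 10.9686
circle(B,7.00) ∩ circle(D,6.00): a=6.0769, h=3.4744
  candidates: C₊=(2.3145,3.7478) cross=38.109; C₋=(1.9181,-3.1896) cross=-38.109
  mode - wants cross < 0 → take C=(1.9181,-3.1896) (cross=-38.109)
ex = (C−B)/|BC| = (0.8384,-0.5451); ey = (0.5451,0.8384)
P = B + 2.94·ex + -1.06·ey = (-2.0636,-1.8654)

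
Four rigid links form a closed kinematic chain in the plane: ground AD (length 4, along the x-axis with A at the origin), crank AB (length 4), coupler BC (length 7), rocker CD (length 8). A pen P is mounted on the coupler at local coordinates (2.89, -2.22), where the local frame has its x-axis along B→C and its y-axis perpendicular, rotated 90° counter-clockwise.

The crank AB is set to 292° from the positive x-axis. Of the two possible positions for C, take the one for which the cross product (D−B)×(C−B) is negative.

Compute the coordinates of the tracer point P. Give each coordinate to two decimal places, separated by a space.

2.93 -7.06

A=(0,0), D=(4.00,0)
B = A + 4.00·(cos292°, sin292°) = (1.4984, -3.7087)
|BD| = 4.4735
circle(B,7.00) ∩ circle(D,8.00): a=0.5602, h=6.9775
  candidates: C₊=(-3.9729,0.6575) cross=31.214; C₋=(7.5964,-7.1461) cross=-31.214
  mode - wants cross < 0 → take C=(7.5964,-7.1461) (cross=-31.214)
ex = (C−B)/|BC| = (0.8711,-0.4910); ey = (0.4910,0.8711)
P = B + 2.89·ex + -2.22·ey = (2.9259,-7.0618)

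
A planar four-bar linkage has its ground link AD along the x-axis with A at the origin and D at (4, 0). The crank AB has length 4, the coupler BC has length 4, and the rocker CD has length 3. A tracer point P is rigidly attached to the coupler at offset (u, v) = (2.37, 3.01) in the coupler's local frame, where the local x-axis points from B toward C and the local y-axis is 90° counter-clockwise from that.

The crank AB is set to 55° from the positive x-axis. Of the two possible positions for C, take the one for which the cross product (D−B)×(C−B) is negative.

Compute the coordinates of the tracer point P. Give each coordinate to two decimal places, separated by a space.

A=(0,0), D=(4.00,0)
B = A + 4.00·(cos55°, sin55°) = (2.2943, 3.2766)
|BD| = 3.6940
circle(B,4.00) ∩ circle(D,3.00): a=2.7945, h=2.8620
  candidates: C₊=(6.1233,2.1194) cross=10.572; C₋=(1.0461,-0.5236) cross=-10.572
  mode - wants cross < 0 → take C=(1.0461,-0.5236) (cross=-10.572)
ex = (C−B)/|BC| = (-0.3121,-0.9501); ey = (0.9501,-0.3121)
P = B + 2.37·ex + 3.01·ey = (4.4144,0.0857)

4.41 0.09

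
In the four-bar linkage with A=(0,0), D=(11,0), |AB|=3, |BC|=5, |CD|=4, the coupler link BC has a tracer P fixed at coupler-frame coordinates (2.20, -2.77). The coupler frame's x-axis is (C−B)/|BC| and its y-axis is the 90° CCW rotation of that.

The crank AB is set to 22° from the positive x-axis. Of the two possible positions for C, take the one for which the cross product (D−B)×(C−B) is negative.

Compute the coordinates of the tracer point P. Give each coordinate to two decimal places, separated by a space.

A=(0,0), D=(11.00,0)
B = A + 3.00·(cos22°, sin22°) = (2.7816, 1.1238)
|BD| = 8.2949
circle(B,5.00) ∩ circle(D,4.00): a=4.6900, h=1.7333
  candidates: C₊=(7.6631,2.2057) cross=14.377; C₋=(7.1934,-1.2289) cross=-14.377
  mode - wants cross < 0 → take C=(7.1934,-1.2289) (cross=-14.377)
ex = (C−B)/|BC| = (0.8824,-0.4705); ey = (0.4705,0.8824)
P = B + 2.20·ex + -2.77·ey = (3.4194,-2.3556)

3.42 -2.36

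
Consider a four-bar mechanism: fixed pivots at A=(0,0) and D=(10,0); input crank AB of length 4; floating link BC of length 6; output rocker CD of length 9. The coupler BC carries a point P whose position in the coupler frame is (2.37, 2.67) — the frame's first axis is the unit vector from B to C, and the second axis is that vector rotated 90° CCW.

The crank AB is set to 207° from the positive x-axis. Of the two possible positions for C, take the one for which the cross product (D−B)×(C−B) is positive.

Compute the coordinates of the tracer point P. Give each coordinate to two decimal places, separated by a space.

A=(0,0), D=(10.00,0)
B = A + 4.00·(cos207°, sin207°) = (-3.5640, -1.8160)
|BD| = 13.6850
circle(B,6.00) ∩ circle(D,9.00): a=5.1984, h=2.9961
  candidates: C₊=(1.1908,1.8435) cross=41.002; C₋=(1.9860,-4.0958) cross=-41.002
  mode + wants cross > 0 → take C=(1.1908,1.8435) (cross=41.002)
ex = (C−B)/|BC| = (0.7925,0.6099); ey = (-0.6099,0.7925)
P = B + 2.37·ex + 2.67·ey = (-3.3143,1.7454)

-3.31 1.75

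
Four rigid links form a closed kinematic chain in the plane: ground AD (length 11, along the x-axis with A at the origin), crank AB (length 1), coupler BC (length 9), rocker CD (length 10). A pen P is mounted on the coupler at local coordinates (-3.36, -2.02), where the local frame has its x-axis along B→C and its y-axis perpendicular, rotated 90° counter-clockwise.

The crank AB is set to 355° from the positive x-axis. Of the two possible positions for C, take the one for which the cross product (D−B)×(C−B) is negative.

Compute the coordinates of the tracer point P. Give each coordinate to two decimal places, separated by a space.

A=(0,0), D=(11.00,0)
B = A + 1.00·(cos355°, sin355°) = (0.9962, -0.0872)
|BD| = 10.0042
circle(B,9.00) ∩ circle(D,10.00): a=4.0525, h=8.0360
  candidates: C₊=(4.9785,7.9838) cross=80.394; C₋=(5.1185,-8.0875) cross=-80.394
  mode - wants cross < 0 → take C=(5.1185,-8.0875) (cross=-80.394)
ex = (C−B)/|BC| = (0.4580,-0.8889); ey = (0.8889,0.4580)
P = B + -3.36·ex + -2.02·ey = (-2.3385,1.9744)

-2.34 1.97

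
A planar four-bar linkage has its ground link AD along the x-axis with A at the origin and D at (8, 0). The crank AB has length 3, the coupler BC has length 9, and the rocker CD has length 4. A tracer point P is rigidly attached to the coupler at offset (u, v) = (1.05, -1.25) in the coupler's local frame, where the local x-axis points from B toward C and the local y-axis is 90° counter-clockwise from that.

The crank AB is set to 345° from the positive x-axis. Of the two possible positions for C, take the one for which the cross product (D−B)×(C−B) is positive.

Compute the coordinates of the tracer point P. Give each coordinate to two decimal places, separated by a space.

4.28 -1.64

A=(0,0), D=(8.00,0)
B = A + 3.00·(cos345°, sin345°) = (2.8978, -0.7765)
|BD| = 5.1610
circle(B,9.00) ∩ circle(D,4.00): a=8.8778, h=1.4783
  candidates: C₊=(11.4521,2.0207) cross=7.630; C₋=(11.8969,-0.9023) cross=-7.630
  mode + wants cross > 0 → take C=(11.4521,2.0207) (cross=7.630)
ex = (C−B)/|BC| = (0.9505,0.3108); ey = (-0.3108,0.9505)
P = B + 1.05·ex + -1.25·ey = (4.2843,-1.6382)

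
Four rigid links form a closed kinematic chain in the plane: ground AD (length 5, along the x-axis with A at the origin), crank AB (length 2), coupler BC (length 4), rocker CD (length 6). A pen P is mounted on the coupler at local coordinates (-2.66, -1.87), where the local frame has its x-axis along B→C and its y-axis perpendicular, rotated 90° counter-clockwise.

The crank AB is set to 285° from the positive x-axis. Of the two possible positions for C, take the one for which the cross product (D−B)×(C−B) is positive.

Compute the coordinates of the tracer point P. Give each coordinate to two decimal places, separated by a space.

A=(0,0), D=(5.00,0)
B = A + 2.00·(cos285°, sin285°) = (0.5176, -1.9319)
|BD| = 4.8809
circle(B,4.00) ∩ circle(D,6.00): a=0.3917, h=3.9808
  candidates: C₊=(-0.6982,1.8789) cross=19.430; C₋=(2.4529,-5.4325) cross=-19.430
  mode + wants cross > 0 → take C=(-0.6982,1.8789) (cross=19.430)
ex = (C−B)/|BC| = (-0.3040,0.9527); ey = (-0.9527,-0.3040)
P = B + -2.66·ex + -1.87·ey = (3.1077,-3.8976)

3.11 -3.90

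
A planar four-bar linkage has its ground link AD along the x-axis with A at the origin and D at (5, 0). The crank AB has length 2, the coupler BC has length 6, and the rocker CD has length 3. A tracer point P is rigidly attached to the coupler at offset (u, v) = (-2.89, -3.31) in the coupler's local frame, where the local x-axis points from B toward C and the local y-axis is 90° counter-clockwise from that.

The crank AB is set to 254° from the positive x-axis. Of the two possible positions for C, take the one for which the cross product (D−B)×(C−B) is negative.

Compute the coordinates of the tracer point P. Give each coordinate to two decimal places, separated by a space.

-3.98 -4.67

A=(0,0), D=(5.00,0)
B = A + 2.00·(cos254°, sin254°) = (-0.5513, -1.9225)
|BD| = 5.8748
circle(B,6.00) ∩ circle(D,3.00): a=5.2353, h=2.9311
  candidates: C₊=(3.4366,2.5604) cross=17.219; C₋=(5.3550,-2.9789) cross=-17.219
  mode - wants cross < 0 → take C=(5.3550,-2.9789) (cross=-17.219)
ex = (C−B)/|BC| = (0.9844,-0.1761); ey = (0.1761,0.9844)
P = B + -2.89·ex + -3.31·ey = (-3.9789,-4.6720)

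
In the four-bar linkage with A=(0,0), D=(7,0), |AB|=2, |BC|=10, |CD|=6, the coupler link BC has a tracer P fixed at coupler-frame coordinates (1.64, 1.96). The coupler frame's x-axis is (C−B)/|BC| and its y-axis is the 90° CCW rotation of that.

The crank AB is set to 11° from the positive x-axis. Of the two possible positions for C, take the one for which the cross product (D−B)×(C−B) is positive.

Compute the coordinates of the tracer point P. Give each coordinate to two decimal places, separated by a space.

2.69 2.83

A=(0,0), D=(7.00,0)
B = A + 2.00·(cos11°, sin11°) = (1.9633, 0.3816)
|BD| = 5.0512
circle(B,10.00) ∩ circle(D,6.00): a=8.8607, h=4.6354
  candidates: C₊=(11.1489,4.3344) cross=23.414; C₋=(10.4485,-4.9100) cross=-23.414
  mode + wants cross > 0 → take C=(11.1489,4.3344) (cross=23.414)
ex = (C−B)/|BC| = (0.9186,0.3953); ey = (-0.3953,0.9186)
P = B + 1.64·ex + 1.96·ey = (2.6950,2.8303)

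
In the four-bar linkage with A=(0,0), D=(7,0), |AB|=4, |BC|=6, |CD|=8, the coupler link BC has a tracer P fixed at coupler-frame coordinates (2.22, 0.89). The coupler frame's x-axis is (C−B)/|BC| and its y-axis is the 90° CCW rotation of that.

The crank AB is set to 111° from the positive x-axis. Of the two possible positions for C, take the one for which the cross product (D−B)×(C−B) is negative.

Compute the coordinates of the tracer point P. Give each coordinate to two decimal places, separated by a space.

A=(0,0), D=(7.00,0)
B = A + 4.00·(cos111°, sin111°) = (-1.4335, 3.7343)
|BD| = 9.2233
circle(B,6.00) ∩ circle(D,8.00): a=3.0937, h=5.1409
  candidates: C₊=(3.4768,7.1824) cross=47.416; C₋=(-0.6861,-2.2190) cross=-47.416
  mode - wants cross < 0 → take C=(-0.6861,-2.2190) (cross=-47.416)
ex = (C−B)/|BC| = (0.1246,-0.9922); ey = (0.9922,0.1246)
P = B + 2.22·ex + 0.89·ey = (-0.2739,1.6425)

-0.27 1.64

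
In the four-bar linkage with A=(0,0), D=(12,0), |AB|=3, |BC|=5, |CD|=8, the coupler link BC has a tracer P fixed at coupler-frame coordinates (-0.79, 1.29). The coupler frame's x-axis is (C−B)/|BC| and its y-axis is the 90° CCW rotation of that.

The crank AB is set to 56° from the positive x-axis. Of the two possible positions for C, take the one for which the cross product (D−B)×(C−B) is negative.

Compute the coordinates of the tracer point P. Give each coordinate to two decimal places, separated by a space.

2.39 3.82

A=(0,0), D=(12.00,0)
B = A + 3.00·(cos56°, sin56°) = (1.6776, 2.4871)
|BD| = 10.6178
circle(B,5.00) ∩ circle(D,8.00): a=3.4724, h=3.5976
  candidates: C₊=(5.8960,5.1712) cross=38.199; C₋=(4.2107,-1.8238) cross=-38.199
  mode - wants cross < 0 → take C=(4.2107,-1.8238) (cross=-38.199)
ex = (C−B)/|BC| = (0.5066,-0.8622); ey = (0.8622,0.5066)
P = B + -0.79·ex + 1.29·ey = (2.3896,3.8218)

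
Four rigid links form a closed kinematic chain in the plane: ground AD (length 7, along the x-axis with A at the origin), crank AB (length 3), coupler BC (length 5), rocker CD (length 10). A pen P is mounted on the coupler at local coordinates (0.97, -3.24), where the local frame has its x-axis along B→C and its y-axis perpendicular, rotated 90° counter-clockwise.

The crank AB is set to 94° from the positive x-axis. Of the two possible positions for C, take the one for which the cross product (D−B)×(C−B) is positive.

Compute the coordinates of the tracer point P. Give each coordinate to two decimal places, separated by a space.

A=(0,0), D=(7.00,0)
B = A + 3.00·(cos94°, sin94°) = (-0.2093, 2.9927)
|BD| = 7.8058
circle(B,5.00) ∩ circle(D,10.00): a=-0.9013, h=4.9181
  candidates: C₊=(0.8439,7.8805) cross=38.389; C₋=(-2.9272,-1.2040) cross=-38.389
  mode + wants cross > 0 → take C=(0.8439,7.8805) (cross=38.389)
ex = (C−B)/|BC| = (0.2106,0.9776); ey = (-0.9776,0.2106)
P = B + 0.97·ex + -3.24·ey = (3.1624,3.2585)

3.16 3.26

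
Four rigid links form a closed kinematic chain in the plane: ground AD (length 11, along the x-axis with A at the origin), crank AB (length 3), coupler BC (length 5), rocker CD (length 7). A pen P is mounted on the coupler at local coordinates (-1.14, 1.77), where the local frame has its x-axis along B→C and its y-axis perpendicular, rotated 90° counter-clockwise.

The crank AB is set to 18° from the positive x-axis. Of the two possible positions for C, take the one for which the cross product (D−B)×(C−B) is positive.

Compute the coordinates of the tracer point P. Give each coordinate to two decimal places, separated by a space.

A=(0,0), D=(11.00,0)
B = A + 3.00·(cos18°, sin18°) = (2.8532, 0.9271)
|BD| = 8.1994
circle(B,5.00) ∩ circle(D,7.00): a=2.6362, h=4.2486
  candidates: C₊=(5.9528,4.8503) cross=34.836; C₋=(4.9921,-3.5924) cross=-34.836
  mode + wants cross > 0 → take C=(5.9528,4.8503) (cross=34.836)
ex = (C−B)/|BC| = (0.6199,0.7847); ey = (-0.7847,0.6199)
P = B + -1.14·ex + 1.77·ey = (0.7576,1.1298)

0.76 1.13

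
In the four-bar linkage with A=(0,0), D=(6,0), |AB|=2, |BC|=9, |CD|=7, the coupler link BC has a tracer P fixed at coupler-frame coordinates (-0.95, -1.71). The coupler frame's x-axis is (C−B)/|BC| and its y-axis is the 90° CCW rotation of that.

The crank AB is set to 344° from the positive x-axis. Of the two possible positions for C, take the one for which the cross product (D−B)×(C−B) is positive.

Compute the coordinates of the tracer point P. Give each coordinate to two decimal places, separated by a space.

A=(0,0), D=(6.00,0)
B = A + 2.00·(cos344°, sin344°) = (1.9225, -0.5513)
|BD| = 4.1146
circle(B,9.00) ∩ circle(D,7.00): a=5.9459, h=6.7562
  candidates: C₊=(6.9096,6.9406) cross=27.799; C₋=(8.7200,-6.4499) cross=-27.799
  mode + wants cross > 0 → take C=(6.9096,6.9406) (cross=27.799)
ex = (C−B)/|BC| = (0.5541,0.8324); ey = (-0.8324,0.5541)
P = B + -0.95·ex + -1.71·ey = (2.8196,-2.2896)

2.82 -2.29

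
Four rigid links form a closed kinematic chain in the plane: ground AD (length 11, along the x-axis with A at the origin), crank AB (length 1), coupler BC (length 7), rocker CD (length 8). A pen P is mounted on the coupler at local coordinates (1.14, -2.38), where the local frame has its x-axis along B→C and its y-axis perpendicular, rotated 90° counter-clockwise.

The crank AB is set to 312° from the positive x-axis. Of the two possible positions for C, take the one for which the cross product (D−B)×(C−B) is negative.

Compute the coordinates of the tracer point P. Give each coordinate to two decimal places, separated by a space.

A=(0,0), D=(11.00,0)
B = A + 1.00·(cos312°, sin312°) = (0.6691, -0.7431)
|BD| = 10.3576
circle(B,7.00) ∩ circle(D,8.00): a=4.4547, h=5.3996
  candidates: C₊=(4.7249,4.9622) cross=55.927; C₋=(5.4997,-5.8092) cross=-55.927
  mode - wants cross < 0 → take C=(5.4997,-5.8092) (cross=-55.927)
ex = (C−B)/|BC| = (0.6901,-0.7237); ey = (0.7237,0.6901)
P = B + 1.14·ex + -2.38·ey = (-0.2666,-3.2106)

-0.27 -3.21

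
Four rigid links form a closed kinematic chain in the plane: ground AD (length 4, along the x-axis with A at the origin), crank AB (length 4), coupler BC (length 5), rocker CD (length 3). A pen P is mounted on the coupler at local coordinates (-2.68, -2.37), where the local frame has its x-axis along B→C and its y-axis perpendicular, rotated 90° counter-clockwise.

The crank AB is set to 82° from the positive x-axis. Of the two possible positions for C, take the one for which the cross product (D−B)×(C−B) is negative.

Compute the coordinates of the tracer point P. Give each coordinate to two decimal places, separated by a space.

A=(0,0), D=(4.00,0)
B = A + 4.00·(cos82°, sin82°) = (0.5567, 3.9611)
|BD| = 5.2485
circle(B,5.00) ∩ circle(D,3.00): a=4.1485, h=2.7911
  candidates: C₊=(5.3848,2.6613) cross=14.649; C₋=(1.1719,-1.0009) cross=-14.649
  mode - wants cross < 0 → take C=(1.1719,-1.0009) (cross=-14.649)
ex = (C−B)/|BC| = (0.1230,-0.9924); ey = (0.9924,0.1230)
P = B + -2.68·ex + -2.37·ey = (-2.1251,6.3291)

-2.13 6.33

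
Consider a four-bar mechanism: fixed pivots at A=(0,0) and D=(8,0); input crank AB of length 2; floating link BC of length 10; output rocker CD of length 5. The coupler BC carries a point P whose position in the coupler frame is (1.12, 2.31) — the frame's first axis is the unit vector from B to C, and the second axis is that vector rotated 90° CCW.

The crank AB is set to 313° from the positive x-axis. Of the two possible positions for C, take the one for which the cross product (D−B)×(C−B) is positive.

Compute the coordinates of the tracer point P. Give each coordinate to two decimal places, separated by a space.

A=(0,0), D=(8.00,0)
B = A + 2.00·(cos313°, sin313°) = (1.3640, -1.4627)
|BD| = 6.7953
circle(B,10.00) ∩ circle(D,5.00): a=8.9162, h=4.5279
  candidates: C₊=(9.0965,4.8783) cross=30.768; C₋=(11.0458,-3.9652) cross=-30.768
  mode + wants cross > 0 → take C=(9.0965,4.8783) (cross=30.768)
ex = (C−B)/|BC| = (0.7733,0.6341); ey = (-0.6341,0.7733)
P = B + 1.12·ex + 2.31·ey = (0.7653,1.0337)

0.77 1.03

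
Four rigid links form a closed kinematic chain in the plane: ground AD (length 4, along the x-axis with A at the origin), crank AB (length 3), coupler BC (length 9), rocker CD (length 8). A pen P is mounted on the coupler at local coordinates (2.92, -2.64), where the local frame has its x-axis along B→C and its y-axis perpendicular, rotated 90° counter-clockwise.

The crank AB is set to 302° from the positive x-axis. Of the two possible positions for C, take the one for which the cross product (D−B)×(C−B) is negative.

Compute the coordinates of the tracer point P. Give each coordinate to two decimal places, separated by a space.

A=(0,0), D=(4.00,0)
B = A + 3.00·(cos302°, sin302°) = (1.5898, -2.5441)
|BD| = 3.5046
circle(B,9.00) ∩ circle(D,8.00): a=4.1777, h=7.9716
  candidates: C₊=(-1.3241,5.9711) cross=27.937; C₋=(10.2500,-4.9938) cross=-27.937
  mode - wants cross < 0 → take C=(10.2500,-4.9938) (cross=-27.937)
ex = (C−B)/|BC| = (0.9622,-0.2722); ey = (0.2722,0.9622)
P = B + 2.92·ex + -2.64·ey = (3.6810,-5.8792)

3.68 -5.88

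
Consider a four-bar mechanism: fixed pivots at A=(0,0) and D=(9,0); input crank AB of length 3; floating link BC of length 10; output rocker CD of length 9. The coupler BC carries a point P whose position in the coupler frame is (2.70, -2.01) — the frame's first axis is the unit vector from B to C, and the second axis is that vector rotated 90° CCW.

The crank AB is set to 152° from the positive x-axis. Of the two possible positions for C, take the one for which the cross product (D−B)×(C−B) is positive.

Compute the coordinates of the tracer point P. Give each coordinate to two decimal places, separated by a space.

0.71 1.68

A=(0,0), D=(9.00,0)
B = A + 3.00·(cos152°, sin152°) = (-2.6488, 1.4084)
|BD| = 11.7337
circle(B,10.00) ∩ circle(D,9.00): a=6.6765, h=7.4448
  candidates: C₊=(4.8730,7.9980) cross=87.355; C₋=(3.0858,-6.7839) cross=-87.355
  mode + wants cross > 0 → take C=(4.8730,7.9980) (cross=87.355)
ex = (C−B)/|BC| = (0.7522,0.6590); ey = (-0.6590,0.7522)
P = B + 2.70·ex + -2.01·ey = (0.7065,1.6757)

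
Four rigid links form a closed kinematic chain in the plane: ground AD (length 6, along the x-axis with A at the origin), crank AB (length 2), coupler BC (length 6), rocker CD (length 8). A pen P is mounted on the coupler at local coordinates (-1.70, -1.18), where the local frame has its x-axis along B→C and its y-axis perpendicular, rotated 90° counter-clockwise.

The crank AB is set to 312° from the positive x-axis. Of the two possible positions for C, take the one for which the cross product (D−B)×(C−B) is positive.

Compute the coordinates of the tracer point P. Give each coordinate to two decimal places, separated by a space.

3.06 -2.63

A=(0,0), D=(6.00,0)
B = A + 2.00·(cos312°, sin312°) = (1.3383, -1.4863)
|BD| = 4.8929
circle(B,6.00) ∩ circle(D,8.00): a=-0.4148, h=5.9856
  candidates: C₊=(-0.8751,4.0905) cross=29.287; C₋=(2.7613,-7.3151) cross=-29.287
  mode + wants cross > 0 → take C=(-0.8751,4.0905) (cross=29.287)
ex = (C−B)/|BC| = (-0.3689,0.9295); ey = (-0.9295,-0.3689)
P = B + -1.70·ex + -1.18·ey = (3.0622,-2.6311)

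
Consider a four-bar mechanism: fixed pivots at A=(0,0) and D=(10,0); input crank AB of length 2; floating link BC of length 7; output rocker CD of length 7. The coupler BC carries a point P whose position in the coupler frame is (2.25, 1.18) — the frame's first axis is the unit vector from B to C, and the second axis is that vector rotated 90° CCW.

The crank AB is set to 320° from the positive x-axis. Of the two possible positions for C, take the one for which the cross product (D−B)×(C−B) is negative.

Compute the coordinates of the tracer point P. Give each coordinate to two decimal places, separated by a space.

A=(0,0), D=(10.00,0)
B = A + 2.00·(cos320°, sin320°) = (1.5321, -1.2856)
|BD| = 8.5649
circle(B,7.00) ∩ circle(D,7.00): a=4.2825, h=5.5372
  candidates: C₊=(4.9349,4.8317) cross=47.426; C₋=(6.5972,-6.1172) cross=-47.426
  mode - wants cross < 0 → take C=(6.5972,-6.1172) (cross=-47.426)
ex = (C−B)/|BC| = (0.7236,-0.6902); ey = (0.6902,0.7236)
P = B + 2.25·ex + 1.18·ey = (3.9746,-1.9848)

3.97 -1.98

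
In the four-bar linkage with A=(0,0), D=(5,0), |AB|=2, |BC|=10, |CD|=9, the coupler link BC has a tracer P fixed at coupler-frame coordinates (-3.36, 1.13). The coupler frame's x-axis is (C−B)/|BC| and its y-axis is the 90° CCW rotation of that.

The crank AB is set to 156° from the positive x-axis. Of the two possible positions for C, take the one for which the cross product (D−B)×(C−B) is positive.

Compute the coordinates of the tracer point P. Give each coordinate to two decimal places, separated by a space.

A=(0,0), D=(5.00,0)
B = A + 2.00·(cos156°, sin156°) = (-1.8271, 0.8135)
|BD| = 6.8754
circle(B,10.00) ∩ circle(D,9.00): a=4.8194, h=8.7620
  candidates: C₊=(3.9952,8.9437) cross=60.242; C₋=(1.9218,-8.4572) cross=-60.242
  mode + wants cross > 0 → take C=(3.9952,8.9437) (cross=60.242)
ex = (C−B)/|BC| = (0.5822,0.8130); ey = (-0.8130,0.5822)
P = B + -3.36·ex + 1.13·ey = (-4.7021,-1.2604)

-4.70 -1.26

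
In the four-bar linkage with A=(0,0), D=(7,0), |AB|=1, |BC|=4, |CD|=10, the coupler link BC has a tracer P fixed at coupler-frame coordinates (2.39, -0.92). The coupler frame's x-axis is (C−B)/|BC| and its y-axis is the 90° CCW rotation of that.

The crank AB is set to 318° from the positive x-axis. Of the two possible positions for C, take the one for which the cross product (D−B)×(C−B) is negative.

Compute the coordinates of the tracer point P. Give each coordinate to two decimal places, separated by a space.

A=(0,0), D=(7.00,0)
B = A + 1.00·(cos318°, sin318°) = (0.7431, -0.6691)
|BD| = 6.2925
circle(B,4.00) ∩ circle(D,10.00): a=-3.5283, h=1.8844
  candidates: C₊=(-2.9655,0.8294) cross=11.858; C₋=(-2.5648,-2.9181) cross=-11.858
  mode - wants cross < 0 → take C=(-2.5648,-2.9181) (cross=-11.858)
ex = (C−B)/|BC| = (-0.8270,-0.5622); ey = (0.5622,-0.8270)
P = B + 2.39·ex + -0.92·ey = (-1.7506,-1.2520)

-1.75 -1.25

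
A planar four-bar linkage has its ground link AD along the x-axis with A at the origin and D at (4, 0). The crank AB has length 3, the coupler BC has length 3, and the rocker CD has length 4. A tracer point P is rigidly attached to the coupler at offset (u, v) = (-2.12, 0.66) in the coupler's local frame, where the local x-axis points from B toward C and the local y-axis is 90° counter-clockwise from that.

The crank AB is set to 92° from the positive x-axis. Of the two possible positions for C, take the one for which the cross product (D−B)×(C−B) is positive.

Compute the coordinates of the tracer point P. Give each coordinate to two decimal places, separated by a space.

A=(0,0), D=(4.00,0)
B = A + 3.00·(cos92°, sin92°) = (-0.1047, 2.9982)
|BD| = 5.0831
circle(B,3.00) ∩ circle(D,4.00): a=1.8530, h=2.3593
  candidates: C₊=(2.7832,3.8104) cross=11.993; C₋=(0.0000,-0.0000) cross=-11.993
  mode + wants cross > 0 → take C=(2.7832,3.8104) (cross=11.993)
ex = (C−B)/|BC| = (0.9626,0.2708); ey = (-0.2708,0.9626)
P = B + -2.12·ex + 0.66·ey = (-2.3242,3.0595)

-2.32 3.06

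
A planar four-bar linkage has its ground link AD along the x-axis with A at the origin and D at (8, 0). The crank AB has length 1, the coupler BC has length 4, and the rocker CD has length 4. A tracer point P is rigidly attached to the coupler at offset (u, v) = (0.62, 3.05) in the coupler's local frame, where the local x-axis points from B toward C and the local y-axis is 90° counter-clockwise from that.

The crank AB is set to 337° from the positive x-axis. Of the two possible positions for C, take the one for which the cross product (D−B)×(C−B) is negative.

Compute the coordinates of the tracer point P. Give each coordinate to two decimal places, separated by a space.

2.75 2.13

A=(0,0), D=(8.00,0)
B = A + 1.00·(cos337°, sin337°) = (0.9205, -0.3907)
|BD| = 7.0903
circle(B,4.00) ∩ circle(D,4.00): a=3.5451, h=1.8526
  candidates: C₊=(4.3582,1.6544) cross=13.135; C₋=(4.5623,-2.0451) cross=-13.135
  mode - wants cross < 0 → take C=(4.5623,-2.0451) (cross=-13.135)
ex = (C−B)/|BC| = (0.9105,-0.4136); ey = (0.4136,0.9105)
P = B + 0.62·ex + 3.05·ey = (2.7465,2.1297)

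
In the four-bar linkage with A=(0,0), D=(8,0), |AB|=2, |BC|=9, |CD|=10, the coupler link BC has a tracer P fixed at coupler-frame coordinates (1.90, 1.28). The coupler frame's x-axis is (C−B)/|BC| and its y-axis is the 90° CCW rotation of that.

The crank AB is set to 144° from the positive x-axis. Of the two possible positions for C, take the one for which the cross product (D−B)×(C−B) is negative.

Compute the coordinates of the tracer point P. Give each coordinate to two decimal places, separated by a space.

0.20 -0.22

A=(0,0), D=(8.00,0)
B = A + 2.00·(cos144°, sin144°) = (-1.6180, 1.1756)
|BD| = 9.6896
circle(B,9.00) ∩ circle(D,10.00): a=3.8644, h=8.1281
  candidates: C₊=(3.2039,8.7748) cross=78.758; C₋=(1.2317,-7.3614) cross=-78.758
  mode - wants cross < 0 → take C=(1.2317,-7.3614) (cross=-78.758)
ex = (C−B)/|BC| = (0.3166,-0.9485); ey = (0.9485,0.3166)
P = B + 1.90·ex + 1.28·ey = (0.1977,-0.2214)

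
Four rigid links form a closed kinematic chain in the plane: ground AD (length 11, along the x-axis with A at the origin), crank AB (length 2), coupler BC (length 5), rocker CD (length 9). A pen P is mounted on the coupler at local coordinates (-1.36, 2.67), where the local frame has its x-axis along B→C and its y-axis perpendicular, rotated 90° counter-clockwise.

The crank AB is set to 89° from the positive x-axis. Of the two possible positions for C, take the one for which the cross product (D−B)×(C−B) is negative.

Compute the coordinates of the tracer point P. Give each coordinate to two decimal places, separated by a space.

1.78 4.44

A=(0,0), D=(11.00,0)
B = A + 2.00·(cos89°, sin89°) = (0.0349, 1.9997)
|BD| = 11.1459
circle(B,5.00) ∩ circle(D,9.00): a=3.0608, h=3.9536
  candidates: C₊=(3.7554,5.3400) cross=44.067; C₋=(2.3368,-2.4389) cross=-44.067
  mode - wants cross < 0 → take C=(2.3368,-2.4389) (cross=-44.067)
ex = (C−B)/|BC| = (0.4604,-0.8877); ey = (0.8877,0.4604)
P = B + -1.36·ex + 2.67·ey = (1.7790,4.4362)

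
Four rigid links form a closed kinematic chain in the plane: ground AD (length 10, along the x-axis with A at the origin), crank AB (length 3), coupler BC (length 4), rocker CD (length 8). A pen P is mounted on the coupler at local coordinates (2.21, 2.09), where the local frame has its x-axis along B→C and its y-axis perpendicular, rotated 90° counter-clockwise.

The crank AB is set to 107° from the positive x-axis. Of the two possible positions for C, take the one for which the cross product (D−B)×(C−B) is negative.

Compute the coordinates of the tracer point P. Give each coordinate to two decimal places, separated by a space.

A=(0,0), D=(10.00,0)
B = A + 3.00·(cos107°, sin107°) = (-0.8771, 2.8689)
|BD| = 11.2491
circle(B,4.00) ∩ circle(D,8.00): a=3.4910, h=1.9526
  candidates: C₊=(2.9965,3.8666) cross=21.965; C₋=(2.0005,0.0906) cross=-21.965
  mode - wants cross < 0 → take C=(2.0005,0.0906) (cross=-21.965)
ex = (C−B)/|BC| = (0.7194,-0.6946); ey = (0.6946,0.7194)
P = B + 2.21·ex + 2.09·ey = (2.1645,2.8374)

2.16 2.84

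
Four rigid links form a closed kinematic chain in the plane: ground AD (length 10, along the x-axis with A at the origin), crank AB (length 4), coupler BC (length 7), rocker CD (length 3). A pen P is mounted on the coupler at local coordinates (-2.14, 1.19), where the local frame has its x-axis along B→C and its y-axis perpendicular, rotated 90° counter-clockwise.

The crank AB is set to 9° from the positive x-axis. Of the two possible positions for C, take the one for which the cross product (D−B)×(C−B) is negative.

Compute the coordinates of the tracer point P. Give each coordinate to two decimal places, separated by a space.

2.74 2.75

A=(0,0), D=(10.00,0)
B = A + 4.00·(cos9°, sin9°) = (3.9508, 0.6257)
|BD| = 6.0815
circle(B,7.00) ∩ circle(D,3.00): a=6.3294, h=2.9897
  candidates: C₊=(10.5542,2.9484) cross=18.182; C₋=(9.9390,-2.9994) cross=-18.182
  mode - wants cross < 0 → take C=(9.9390,-2.9994) (cross=-18.182)
ex = (C−B)/|BC| = (0.8555,-0.5179); ey = (0.5179,0.8555)
P = B + -2.14·ex + 1.19·ey = (2.7363,2.7520)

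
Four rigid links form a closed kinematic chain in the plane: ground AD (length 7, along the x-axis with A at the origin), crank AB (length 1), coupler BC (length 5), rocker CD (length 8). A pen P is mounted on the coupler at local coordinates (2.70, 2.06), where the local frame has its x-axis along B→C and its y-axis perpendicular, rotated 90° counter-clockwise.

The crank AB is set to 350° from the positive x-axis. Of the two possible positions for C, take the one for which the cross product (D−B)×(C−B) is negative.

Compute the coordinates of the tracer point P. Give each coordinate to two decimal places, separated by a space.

3.00 -2.91

A=(0,0), D=(7.00,0)
B = A + 1.00·(cos350°, sin350°) = (0.9848, -0.1736)
|BD| = 6.0177
circle(B,5.00) ∩ circle(D,8.00): a=-0.2316, h=4.9946
  candidates: C₊=(0.6092,4.8122) cross=30.056; C₋=(0.8974,-5.1729) cross=-30.056
  mode - wants cross < 0 → take C=(0.8974,-5.1729) (cross=-30.056)
ex = (C−B)/|BC| = (-0.0175,-0.9998); ey = (0.9998,-0.0175)
P = B + 2.70·ex + 2.06·ey = (2.9973,-2.9092)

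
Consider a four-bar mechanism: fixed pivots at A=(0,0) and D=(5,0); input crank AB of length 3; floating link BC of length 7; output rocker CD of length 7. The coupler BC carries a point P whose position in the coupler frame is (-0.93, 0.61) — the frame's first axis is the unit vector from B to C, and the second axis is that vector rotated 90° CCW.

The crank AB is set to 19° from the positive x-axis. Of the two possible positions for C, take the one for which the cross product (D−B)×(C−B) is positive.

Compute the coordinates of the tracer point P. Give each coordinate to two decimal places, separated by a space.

A=(0,0), D=(5.00,0)
B = A + 3.00·(cos19°, sin19°) = (2.8366, 0.9767)
|BD| = 2.3737
circle(B,7.00) ∩ circle(D,7.00): a=1.1868, h=6.8987
  candidates: C₊=(6.7569,6.7759) cross=16.375; C₋=(1.0797,-5.7992) cross=-16.375
  mode + wants cross > 0 → take C=(6.7569,6.7759) (cross=16.375)
ex = (C−B)/|BC| = (0.5600,0.8285); ey = (-0.8285,0.5600)
P = B + -0.93·ex + 0.61·ey = (1.8104,0.5479)

1.81 0.55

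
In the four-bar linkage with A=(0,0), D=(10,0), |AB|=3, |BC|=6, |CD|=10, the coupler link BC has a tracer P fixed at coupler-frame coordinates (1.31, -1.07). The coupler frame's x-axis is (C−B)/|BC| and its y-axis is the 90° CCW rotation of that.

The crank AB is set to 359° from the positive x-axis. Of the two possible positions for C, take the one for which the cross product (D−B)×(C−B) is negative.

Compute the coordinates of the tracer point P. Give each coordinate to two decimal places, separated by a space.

A=(0,0), D=(10.00,0)
B = A + 3.00·(cos359°, sin359°) = (2.9995, -0.0524)
|BD| = 7.0007
circle(B,6.00) ∩ circle(D,10.00): a=-1.0707, h=5.9037
  candidates: C₊=(1.8847,5.8432) cross=41.330; C₋=(1.9731,-5.9639) cross=-41.330
  mode - wants cross < 0 → take C=(1.9731,-5.9639) (cross=-41.330)
ex = (C−B)/|BC| = (-0.1711,-0.9853); ey = (0.9853,-0.1711)
P = B + 1.31·ex + -1.07·ey = (1.7212,-1.1600)

1.72 -1.16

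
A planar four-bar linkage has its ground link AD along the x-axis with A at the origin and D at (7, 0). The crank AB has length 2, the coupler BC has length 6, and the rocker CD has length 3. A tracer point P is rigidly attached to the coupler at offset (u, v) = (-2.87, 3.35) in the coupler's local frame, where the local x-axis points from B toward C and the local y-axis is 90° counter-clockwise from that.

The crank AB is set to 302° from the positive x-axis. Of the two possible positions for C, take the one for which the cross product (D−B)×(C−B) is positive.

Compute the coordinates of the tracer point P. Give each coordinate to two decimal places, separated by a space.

-3.33 -1.31

A=(0,0), D=(7.00,0)
B = A + 2.00·(cos302°, sin302°) = (1.0598, -1.6961)
|BD| = 6.1776
circle(B,6.00) ∩ circle(D,3.00): a=5.2741, h=2.8607
  candidates: C₊=(5.3458,2.5027) cross=17.672; C₋=(6.9167,-2.9988) cross=-17.672
  mode + wants cross > 0 → take C=(5.3458,2.5027) (cross=17.672)
ex = (C−B)/|BC| = (0.7143,0.6998); ey = (-0.6998,0.7143)
P = B + -2.87·ex + 3.35·ey = (-3.3346,-1.3115)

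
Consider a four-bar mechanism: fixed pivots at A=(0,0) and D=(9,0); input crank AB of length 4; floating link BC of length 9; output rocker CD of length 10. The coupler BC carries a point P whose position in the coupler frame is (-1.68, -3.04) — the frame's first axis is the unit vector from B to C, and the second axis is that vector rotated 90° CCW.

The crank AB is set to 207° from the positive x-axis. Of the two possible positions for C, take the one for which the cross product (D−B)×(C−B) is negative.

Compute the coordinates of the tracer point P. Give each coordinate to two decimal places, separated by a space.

A=(0,0), D=(9.00,0)
B = A + 4.00·(cos207°, sin207°) = (-3.5640, -1.8160)
|BD| = 12.6946
circle(B,9.00) ∩ circle(D,10.00): a=5.5989, h=7.0464
  candidates: C₊=(0.9693,5.9589) cross=89.451; C₋=(2.9853,-7.9890) cross=-89.451
  mode - wants cross < 0 → take C=(2.9853,-7.9890) (cross=-89.451)
ex = (C−B)/|BC| = (0.7277,-0.6859); ey = (0.6859,0.7277)
P = B + -1.68·ex + -3.04·ey = (-6.8717,-2.8759)

-6.87 -2.88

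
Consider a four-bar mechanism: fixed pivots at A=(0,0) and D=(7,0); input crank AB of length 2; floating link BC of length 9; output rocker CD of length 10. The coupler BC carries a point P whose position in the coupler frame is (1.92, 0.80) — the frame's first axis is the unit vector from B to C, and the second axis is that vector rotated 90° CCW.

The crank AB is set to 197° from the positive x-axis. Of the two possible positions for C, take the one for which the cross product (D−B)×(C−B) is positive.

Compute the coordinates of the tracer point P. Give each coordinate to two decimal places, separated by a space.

-2.06 1.49

A=(0,0), D=(7.00,0)
B = A + 2.00·(cos197°, sin197°) = (-1.9126, -0.5847)
|BD| = 8.9318
circle(B,9.00) ∩ circle(D,10.00): a=3.4023, h=8.3321
  candidates: C₊=(0.9369,7.9523) cross=74.421; C₋=(2.0278,-8.6763) cross=-74.421
  mode + wants cross > 0 → take C=(0.9369,7.9523) (cross=74.421)
ex = (C−B)/|BC| = (0.3166,0.9486); ey = (-0.9486,0.3166)
P = B + 1.92·ex + 0.80·ey = (-2.0636,1.4898)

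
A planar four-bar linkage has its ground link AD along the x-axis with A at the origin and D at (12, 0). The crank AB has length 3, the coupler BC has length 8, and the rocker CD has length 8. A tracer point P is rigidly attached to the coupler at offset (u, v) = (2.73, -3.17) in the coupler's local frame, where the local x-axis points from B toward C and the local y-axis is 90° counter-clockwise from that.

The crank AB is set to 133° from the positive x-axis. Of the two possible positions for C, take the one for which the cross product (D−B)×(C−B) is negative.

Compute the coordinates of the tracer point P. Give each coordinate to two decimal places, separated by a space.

A=(0,0), D=(12.00,0)
B = A + 3.00·(cos133°, sin133°) = (-2.0460, 2.1941)
|BD| = 14.2163
circle(B,8.00) ∩ circle(D,8.00): a=7.1082, h=3.6707
  candidates: C₊=(5.5435,4.7237) cross=52.184; C₋=(4.4105,-2.5297) cross=-52.184
  mode - wants cross < 0 → take C=(4.4105,-2.5297) (cross=-52.184)
ex = (C−B)/|BC| = (0.8071,-0.5905); ey = (0.5905,0.8071)
P = B + 2.73·ex + -3.17·ey = (-1.7145,-1.9763)

-1.71 -1.98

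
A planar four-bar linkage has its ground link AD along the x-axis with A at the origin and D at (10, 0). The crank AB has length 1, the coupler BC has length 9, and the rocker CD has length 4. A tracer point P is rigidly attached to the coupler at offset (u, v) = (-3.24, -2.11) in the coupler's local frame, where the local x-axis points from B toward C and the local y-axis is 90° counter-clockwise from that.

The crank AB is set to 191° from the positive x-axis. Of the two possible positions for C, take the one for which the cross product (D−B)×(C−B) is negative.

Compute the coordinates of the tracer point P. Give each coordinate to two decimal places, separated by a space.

-4.73 -1.12

A=(0,0), D=(10.00,0)
B = A + 1.00·(cos191°, sin191°) = (-0.9816, -0.1908)
|BD| = 10.9833
circle(B,9.00) ∩ circle(D,4.00): a=8.4507, h=3.0961
  candidates: C₊=(7.4140,3.0517) cross=34.006; C₋=(7.5216,-3.1396) cross=-34.006
  mode - wants cross < 0 → take C=(7.5216,-3.1396) (cross=-34.006)
ex = (C−B)/|BC| = (0.9448,-0.3276); ey = (0.3276,0.9448)
P = B + -3.24·ex + -2.11·ey = (-4.7341,-1.1228)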